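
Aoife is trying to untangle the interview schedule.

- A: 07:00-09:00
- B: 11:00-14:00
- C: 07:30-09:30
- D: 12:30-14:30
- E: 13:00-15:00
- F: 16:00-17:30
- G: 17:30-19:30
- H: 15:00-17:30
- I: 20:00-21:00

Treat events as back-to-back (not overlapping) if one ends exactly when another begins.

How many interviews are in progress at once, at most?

3

Sort all start/end points and keep a running count:
07:00 start A → 1
07:30 start C → 2
09:00 end A → 1
09:30 end C → 0
11:00 start B → 1
12:30 start D → 2
13:00 start E → 3
14:00 end B → 2
14:30 end D → 1
15:00 end E → 0
15:00 start H → 1
16:00 start F → 2
17:30 end F → 1
17:30 end H → 0
17:30 start G → 1
19:30 end G → 0
20:00 start I → 1
21:00 end I → 0
Peak is 3, at 13:00 (B, D, E).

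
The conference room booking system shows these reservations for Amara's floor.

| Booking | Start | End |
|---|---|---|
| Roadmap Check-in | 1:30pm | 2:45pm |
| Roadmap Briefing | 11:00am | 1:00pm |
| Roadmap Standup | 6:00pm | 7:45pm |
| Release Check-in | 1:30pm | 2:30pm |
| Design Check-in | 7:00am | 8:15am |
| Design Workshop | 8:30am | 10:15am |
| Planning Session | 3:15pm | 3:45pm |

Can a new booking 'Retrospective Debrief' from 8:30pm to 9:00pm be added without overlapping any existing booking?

Design Check-in: ends 8:15am at or before Retrospective Debrief starts 8:30pm → clear.
Design Workshop: ends 10:15am at or before Retrospective Debrief starts 8:30pm → clear.
Roadmap Briefing: ends 1:00pm at or before Retrospective Debrief starts 8:30pm → clear.
Release Check-in: ends 2:30pm at or before Retrospective Debrief starts 8:30pm → clear.
Roadmap Check-in: ends 2:45pm at or before Retrospective Debrief starts 8:30pm → clear.
Planning Session: ends 3:45pm at or before Retrospective Debrief starts 8:30pm → clear.
Roadmap Standup: ends 7:45pm at or before Retrospective Debrief starts 8:30pm → clear.

Yes — the slot is free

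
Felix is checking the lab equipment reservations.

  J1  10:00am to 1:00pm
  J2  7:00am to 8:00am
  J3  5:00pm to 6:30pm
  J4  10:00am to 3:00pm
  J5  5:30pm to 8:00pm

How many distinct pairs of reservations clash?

2

Sorted by start: J2, J1, J4, J3, J5.
J1 starts after J2 ends; J2 is clear from here.
J4 starts before J1 ends → J1 and J4 overlap.
J3 starts after J1 ends; J1 is clear from here.
J3 starts after J4 ends; J4 is clear from here.
J5 starts before J3 ends → J3 and J5 overlap.
Overlapping pairs: J1 & J4, J3 & J5 — 2 in total.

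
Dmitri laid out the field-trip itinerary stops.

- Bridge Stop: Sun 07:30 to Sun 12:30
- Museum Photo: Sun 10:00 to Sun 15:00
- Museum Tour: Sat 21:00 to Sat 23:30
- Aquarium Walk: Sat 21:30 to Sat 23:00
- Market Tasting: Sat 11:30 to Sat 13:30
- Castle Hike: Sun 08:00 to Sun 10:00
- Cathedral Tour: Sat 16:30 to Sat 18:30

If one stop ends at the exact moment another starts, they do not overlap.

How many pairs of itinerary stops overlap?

3

Sorted by start: Market Tasting, Cathedral Tour, Museum Tour, Aquarium Walk, Bridge Stop, Castle Hike, Museum Photo.
Cathedral Tour starts after Market Tasting ends; Market Tasting is clear from here.
Museum Tour starts after Cathedral Tour ends; Cathedral Tour is clear from here.
Aquarium Walk starts before Museum Tour ends → Museum Tour and Aquarium Walk overlap.
Bridge Stop starts after Museum Tour ends; Museum Tour is clear from here.
Bridge Stop starts after Aquarium Walk ends; Aquarium Walk is clear from here.
Castle Hike starts before Bridge Stop ends → Bridge Stop and Castle Hike overlap.
Museum Photo starts before Bridge Stop ends → Bridge Stop and Museum Photo overlap.
Museum Photo starts exactly when Castle Hike ends (back-to-back, no overlap).
Overlapping pairs: Aquarium Walk & Museum Tour, Bridge Stop & Castle Hike, Bridge Stop & Museum Photo — 3 in total.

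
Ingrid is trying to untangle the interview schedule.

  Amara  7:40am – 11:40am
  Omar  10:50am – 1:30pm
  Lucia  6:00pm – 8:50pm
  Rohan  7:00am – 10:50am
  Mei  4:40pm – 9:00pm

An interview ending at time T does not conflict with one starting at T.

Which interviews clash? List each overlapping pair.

Amara & Omar, Amara & Rohan, Lucia & Mei

Sorted by start: Rohan, Amara, Omar, Mei, Lucia.
Amara starts before Rohan ends → Rohan and Amara overlap.
Omar starts exactly when Rohan ends (back-to-back, no overlap); Rohan is clear from here.
Omar starts before Amara ends → Amara and Omar overlap.
Mei starts after Amara ends; Amara is clear from here.
Mei starts after Omar ends; Omar is clear from here.
Lucia starts before Mei ends → Mei and Lucia overlap.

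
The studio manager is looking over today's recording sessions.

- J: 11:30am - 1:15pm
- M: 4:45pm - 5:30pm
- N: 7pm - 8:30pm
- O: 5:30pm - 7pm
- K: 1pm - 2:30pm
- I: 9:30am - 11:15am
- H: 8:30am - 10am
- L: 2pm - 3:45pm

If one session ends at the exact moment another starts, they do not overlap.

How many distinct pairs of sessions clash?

3

Sorted by start: H, I, J, K, L, M, O, N.
I starts before H ends → H and I overlap.
J starts after H ends, so H has no further overlaps.
J starts after I ends, so I has no further overlaps.
K starts before J ends → J and K overlap.
L starts after J ends, so J has no further overlaps.
L starts before K ends → K and L overlap.
M starts after K ends, so K has no further overlaps.
M starts after L ends, so L has no further overlaps.
O starts exactly when M ends (back-to-back, no overlap), so M has no further overlaps.
N starts exactly when O ends (back-to-back, no overlap).
Overlapping pairs: H & I, J & K, K & L — 3 in total.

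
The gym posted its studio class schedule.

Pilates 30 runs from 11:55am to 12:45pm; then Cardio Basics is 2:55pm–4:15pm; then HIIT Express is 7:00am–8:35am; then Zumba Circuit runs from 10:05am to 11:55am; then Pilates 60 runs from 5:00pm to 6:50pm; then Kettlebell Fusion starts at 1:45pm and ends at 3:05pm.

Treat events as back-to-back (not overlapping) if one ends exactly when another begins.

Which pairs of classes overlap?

Sorted by start: HIIT Express, Zumba Circuit, Pilates 30, Kettlebell Fusion, Cardio Basics, Pilates 60.
Zumba Circuit starts after HIIT Express ends, so HIIT Express has no further overlaps.
Pilates 30 starts exactly when Zumba Circuit ends (back-to-back, no overlap), so Zumba Circuit has no further overlaps.
Kettlebell Fusion starts after Pilates 30 ends, so Pilates 30 has no further overlaps.
Cardio Basics starts before Kettlebell Fusion ends → Kettlebell Fusion and Cardio Basics overlap.
Pilates 60 starts after Kettlebell Fusion ends.
Pilates 60 starts after Cardio Basics ends.

Cardio Basics & Kettlebell Fusion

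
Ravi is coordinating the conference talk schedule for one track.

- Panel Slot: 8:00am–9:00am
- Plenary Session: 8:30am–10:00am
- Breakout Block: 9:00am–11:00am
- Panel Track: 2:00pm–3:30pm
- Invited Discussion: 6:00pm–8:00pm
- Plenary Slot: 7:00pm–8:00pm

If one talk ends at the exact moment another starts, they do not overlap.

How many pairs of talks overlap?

Sorted by start: Panel Slot, Plenary Session, Breakout Block, Panel Track, Invited Discussion, Plenary Slot.
Plenary Session starts before Panel Slot ends → Panel Slot and Plenary Session overlap.
Breakout Block starts exactly when Panel Slot ends (back-to-back, no overlap), so nothing later overlaps Panel Slot either.
Breakout Block starts before Plenary Session ends → Plenary Session and Breakout Block overlap.
Panel Track starts after Plenary Session ends, so nothing later overlaps Plenary Session either.
Panel Track starts after Breakout Block ends, so nothing later overlaps Breakout Block either.
Invited Discussion starts after Panel Track ends, so nothing later overlaps Panel Track either.
Plenary Slot starts before Invited Discussion ends → Invited Discussion and Plenary Slot overlap.
Overlapping pairs: Breakout Block & Plenary Session, Invited Discussion & Plenary Slot, Panel Slot & Plenary Session — 3 in total.

3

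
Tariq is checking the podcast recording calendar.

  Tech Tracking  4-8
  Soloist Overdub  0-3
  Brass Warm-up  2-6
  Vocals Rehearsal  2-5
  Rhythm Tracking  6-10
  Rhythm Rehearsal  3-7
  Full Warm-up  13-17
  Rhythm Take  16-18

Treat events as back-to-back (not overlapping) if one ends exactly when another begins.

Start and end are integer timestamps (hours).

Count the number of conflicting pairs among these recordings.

11

Sorted by start: Soloist Overdub, Brass Warm-up, Vocals Rehearsal, Rhythm Rehearsal, Tech Tracking, Rhythm Tracking, Full Warm-up, Rhythm Take.
Brass Warm-up starts before Soloist Overdub ends → Soloist Overdub and Brass Warm-up overlap.
Vocals Rehearsal starts before Soloist Overdub ends → Soloist Overdub and Vocals Rehearsal overlap.
Rhythm Rehearsal starts exactly when Soloist Overdub ends (back-to-back, no overlap), so nothing later overlaps Soloist Overdub either.
Vocals Rehearsal starts before Brass Warm-up ends → Brass Warm-up and Vocals Rehearsal overlap.
Rhythm Rehearsal starts before Brass Warm-up ends → Brass Warm-up and Rhythm Rehearsal overlap.
Tech Tracking starts before Brass Warm-up ends → Brass Warm-up and Tech Tracking overlap.
Rhythm Tracking starts exactly when Brass Warm-up ends (back-to-back, no overlap), so nothing later overlaps Brass Warm-up either.
Rhythm Rehearsal starts before Vocals Rehearsal ends → Vocals Rehearsal and Rhythm Rehearsal overlap.
Tech Tracking starts before Vocals Rehearsal ends → Vocals Rehearsal and Tech Tracking overlap.
Rhythm Tracking starts after Vocals Rehearsal ends, so nothing later overlaps Vocals Rehearsal either.
Tech Tracking starts before Rhythm Rehearsal ends → Rhythm Rehearsal and Tech Tracking overlap.
Rhythm Tracking starts before Rhythm Rehearsal ends → Rhythm Rehearsal and Rhythm Tracking overlap.
Full Warm-up starts after Rhythm Rehearsal ends, so nothing later overlaps Rhythm Rehearsal either.
Rhythm Tracking starts before Tech Tracking ends → Tech Tracking and Rhythm Tracking overlap.
Full Warm-up starts after Tech Tracking ends, so nothing later overlaps Tech Tracking either.
Full Warm-up starts after Rhythm Tracking ends, so nothing later overlaps Rhythm Tracking either.
Rhythm Take starts before Full Warm-up ends → Full Warm-up and Rhythm Take overlap.
Overlapping pairs: Brass Warm-up & Rhythm Rehearsal, Brass Warm-up & Soloist Overdub, Brass Warm-up & Tech Tracking, Brass Warm-up & Vocals Rehearsal, Full Warm-up & Rhythm Take, Rhythm Rehearsal & Rhythm Tracking, Rhythm Rehearsal & Tech Tracking, Rhythm Rehearsal & Vocals Rehearsal, Rhythm Tracking & Tech Tracking, Soloist Overdub & Vocals Rehearsal, Tech Tracking & Vocals Rehearsal — 11 in total.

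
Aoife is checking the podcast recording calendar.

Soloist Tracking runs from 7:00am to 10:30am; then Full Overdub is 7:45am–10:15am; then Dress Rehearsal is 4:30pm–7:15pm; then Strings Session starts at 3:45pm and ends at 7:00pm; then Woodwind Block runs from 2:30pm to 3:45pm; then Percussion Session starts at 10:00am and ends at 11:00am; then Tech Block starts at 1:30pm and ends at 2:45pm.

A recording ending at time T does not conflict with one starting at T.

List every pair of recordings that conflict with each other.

Dress Rehearsal & Strings Session, Full Overdub & Percussion Session, Full Overdub & Soloist Tracking, Percussion Session & Soloist Tracking, Tech Block & Woodwind Block

Check each pair: they overlap iff neither finishes before the other starts.
Sorted by start: Soloist Tracking, Full Overdub, Percussion Session, Tech Block, Woodwind Block, Strings Session, Dress Rehearsal.
Full Overdub starts before Soloist Tracking ends → Soloist Tracking and Full Overdub overlap.
Percussion Session starts before Soloist Tracking ends → Soloist Tracking and Percussion Session overlap.
Tech Block starts after Soloist Tracking ends, so Soloist Tracking has no further overlaps.
Percussion Session starts before Full Overdub ends → Full Overdub and Percussion Session overlap.
Tech Block starts after Full Overdub ends, so Full Overdub has no further overlaps.
Tech Block starts after Percussion Session ends, so Percussion Session has no further overlaps.
Woodwind Block starts before Tech Block ends → Tech Block and Woodwind Block overlap.
Strings Session starts after Tech Block ends, so Tech Block has no further overlaps.
Strings Session starts exactly when Woodwind Block ends (back-to-back, no overlap), so Woodwind Block has no further overlaps.
Dress Rehearsal starts before Strings Session ends → Strings Session and Dress Rehearsal overlap.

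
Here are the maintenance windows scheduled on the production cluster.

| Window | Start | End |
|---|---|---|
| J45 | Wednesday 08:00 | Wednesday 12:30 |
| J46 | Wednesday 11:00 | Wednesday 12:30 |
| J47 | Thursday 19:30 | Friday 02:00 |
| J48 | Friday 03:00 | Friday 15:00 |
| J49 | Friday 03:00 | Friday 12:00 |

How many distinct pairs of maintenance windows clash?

2

Sorted by start: J45, J46, J47, J48, J49.
J46 starts before J45 ends → J45 and J46 overlap.
J47 starts after J45 ends, so J45 has no further overlaps.
J47 starts after J46 ends, so J46 has no further overlaps.
J48 starts after J47 ends, so J47 has no further overlaps.
J49 starts before J48 ends → J48 and J49 overlap.
Overlapping pairs: J45 & J46, J48 & J49 — 2 in total.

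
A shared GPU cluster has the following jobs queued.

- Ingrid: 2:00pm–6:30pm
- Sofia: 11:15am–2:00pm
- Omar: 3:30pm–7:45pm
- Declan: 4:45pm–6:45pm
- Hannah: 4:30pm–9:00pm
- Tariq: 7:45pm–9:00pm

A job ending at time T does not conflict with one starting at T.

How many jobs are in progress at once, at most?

4

Sweep the timeline, counting +1 at each start and −1 at each end (ends before starts at a tie):
11:15am start Sofia → 1
2:00pm end Sofia → 0
2:00pm start Ingrid → 1
3:30pm start Omar → 2
4:30pm start Hannah → 3
4:45pm start Declan → 4
6:30pm end Ingrid → 3
6:45pm end Declan → 2
7:45pm end Omar → 1
7:45pm start Tariq → 2
9:00pm end Hannah → 1
9:00pm end Tariq → 0
Peak is 4, at 4:45pm (Declan, Hannah, Ingrid, Omar).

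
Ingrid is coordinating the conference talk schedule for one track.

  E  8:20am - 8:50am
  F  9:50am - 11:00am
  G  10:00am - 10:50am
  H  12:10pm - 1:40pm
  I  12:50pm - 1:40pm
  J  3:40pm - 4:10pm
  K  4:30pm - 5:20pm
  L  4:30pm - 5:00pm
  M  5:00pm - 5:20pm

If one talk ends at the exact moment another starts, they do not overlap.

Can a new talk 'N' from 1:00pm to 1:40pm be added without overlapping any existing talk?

No — it overlaps H, I

E: ends 8:50am at or before N starts 1:00pm → clear.
F: ends 11:00am at or before N starts 1:00pm → clear.
G: ends 10:50am at or before N starts 1:00pm → clear.
H: starts 12:10pm before N ends 1:40pm, and ends 1:40pm after N starts 1:00pm → overlap.
I: starts 12:50pm before N ends 1:40pm, and ends 1:40pm after N starts 1:00pm → overlap.
J: starts 3:40pm at or after N ends 1:40pm → clear.
K: starts 4:30pm at or after N ends 1:40pm → clear.
L: starts 4:30pm at or after N ends 1:40pm → clear.
M: starts 5:00pm at or after N ends 1:40pm → clear.
N overlaps H, I.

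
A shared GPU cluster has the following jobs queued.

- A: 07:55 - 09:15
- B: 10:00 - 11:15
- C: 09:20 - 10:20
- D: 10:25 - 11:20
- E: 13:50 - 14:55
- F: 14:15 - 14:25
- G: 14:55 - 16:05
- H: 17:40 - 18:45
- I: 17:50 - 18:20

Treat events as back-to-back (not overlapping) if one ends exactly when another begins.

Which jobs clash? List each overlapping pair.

B & C, B & D, E & F, H & I

Check each pair: they overlap iff neither finishes before the other starts.
Sorted by start: A, C, B, D, E, F, G, H, I.
C starts after A ends, so nothing later overlaps A either.
B starts before C ends → C and B overlap.
D starts after C ends, so nothing later overlaps C either.
D starts before B ends → B and D overlap.
E starts after B ends, so nothing later overlaps B either.
E starts after D ends, so nothing later overlaps D either.
F starts before E ends → E and F overlap.
G starts exactly when E ends (back-to-back, no overlap), so nothing later overlaps E either.
G starts after F ends, so nothing later overlaps F either.
H starts after G ends, so nothing later overlaps G either.
I starts before H ends → H and I overlap.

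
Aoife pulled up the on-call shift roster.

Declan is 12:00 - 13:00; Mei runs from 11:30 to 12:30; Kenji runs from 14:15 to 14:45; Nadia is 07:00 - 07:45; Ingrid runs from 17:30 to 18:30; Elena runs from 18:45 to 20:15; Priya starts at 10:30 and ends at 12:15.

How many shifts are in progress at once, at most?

Sort all start/end points and keep a running count:
07:00 start Nadia → 1
07:45 end Nadia → 0
10:30 start Priya → 1
11:30 start Mei → 2
12:00 start Declan → 3
12:15 end Priya → 2
12:30 end Mei → 1
13:00 end Declan → 0
14:15 start Kenji → 1
14:45 end Kenji → 0
17:30 start Ingrid → 1
18:30 end Ingrid → 0
18:45 start Elena → 1
20:15 end Elena → 0
Peak is 3, at 12:00 (Declan, Mei, Priya).

3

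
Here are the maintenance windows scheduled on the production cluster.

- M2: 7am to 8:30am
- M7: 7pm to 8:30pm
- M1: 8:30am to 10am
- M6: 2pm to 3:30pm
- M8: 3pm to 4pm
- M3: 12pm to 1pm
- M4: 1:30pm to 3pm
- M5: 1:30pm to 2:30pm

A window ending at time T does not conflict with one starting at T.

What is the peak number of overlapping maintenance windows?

Sort all start/end points and keep a running count:
7am start M2 → 1
8:30am end M2 → 0
8:30am start M1 → 1
10am end M1 → 0
12pm start M3 → 1
1pm end M3 → 0
1:30pm start M4 → 1
1:30pm start M5 → 2
2pm start M6 → 3
2:30pm end M5 → 2
3pm end M4 → 1
3pm start M8 → 2
3:30pm end M6 → 1
4pm end M8 → 0
7pm start M7 → 1
8:30pm end M7 → 0
Peak is 3, at 2pm (M4, M5, M6).

3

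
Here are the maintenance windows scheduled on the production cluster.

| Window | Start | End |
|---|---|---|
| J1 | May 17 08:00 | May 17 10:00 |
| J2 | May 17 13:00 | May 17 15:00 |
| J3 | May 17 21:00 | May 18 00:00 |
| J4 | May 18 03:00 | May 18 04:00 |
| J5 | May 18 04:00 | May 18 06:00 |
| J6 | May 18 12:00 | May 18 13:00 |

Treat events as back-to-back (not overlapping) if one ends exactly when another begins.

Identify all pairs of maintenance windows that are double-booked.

no conflicts

Two intervals overlap when each starts before the other ends.
Sorted by start: J1, J2, J3, J4, J5, J6.
J2 starts after J1 ends, so J1 has no further overlaps.
J3 starts after J2 ends, so J2 has no further overlaps.
J4 starts after J3 ends, so J3 has no further overlaps.
J5 starts exactly when J4 ends (back-to-back, no overlap), so J4 has no further overlaps.
J6 starts after J5 ends.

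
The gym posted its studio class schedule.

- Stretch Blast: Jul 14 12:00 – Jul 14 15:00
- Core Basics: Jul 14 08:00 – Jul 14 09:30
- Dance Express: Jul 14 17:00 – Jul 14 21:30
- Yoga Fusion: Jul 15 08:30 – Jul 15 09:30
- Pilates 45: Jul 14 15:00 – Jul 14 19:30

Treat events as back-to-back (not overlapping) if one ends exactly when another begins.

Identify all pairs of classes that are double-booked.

Sorted by start: Core Basics, Stretch Blast, Pilates 45, Dance Express, Yoga Fusion.
Stretch Blast starts after Core Basics ends, so Core Basics has no further overlaps.
Pilates 45 starts exactly when Stretch Blast ends (back-to-back, no overlap), so Stretch Blast has no further overlaps.
Dance Express starts before Pilates 45 ends → Pilates 45 and Dance Express overlap.
Yoga Fusion starts after Pilates 45 ends.
Yoga Fusion starts after Dance Express ends.

Dance Express & Pilates 45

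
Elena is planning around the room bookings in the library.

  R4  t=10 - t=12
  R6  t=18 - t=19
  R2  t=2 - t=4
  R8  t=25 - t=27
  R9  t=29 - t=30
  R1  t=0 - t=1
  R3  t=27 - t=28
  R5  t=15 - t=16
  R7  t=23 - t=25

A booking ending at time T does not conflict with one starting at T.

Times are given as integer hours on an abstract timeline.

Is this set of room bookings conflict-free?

Yes

Sorted by start: R1, R2, R4, R5, R6, R7, R8, R3, R9.
R2 starts after R1 ends, so nothing later overlaps R1 either.
R4 starts after R2 ends, so nothing later overlaps R2 either.
R5 starts after R4 ends, so nothing later overlaps R4 either.
R6 starts after R5 ends, so nothing later overlaps R5 either.
R7 starts after R6 ends, so nothing later overlaps R6 either.
R8 starts exactly when R7 ends (back-to-back, no overlap), so nothing later overlaps R7 either.
R3 starts exactly when R8 ends (back-to-back, no overlap), so nothing later overlaps R8 either.
R9 starts after R3 ends.
Every pair is clear; the schedule has no overlaps.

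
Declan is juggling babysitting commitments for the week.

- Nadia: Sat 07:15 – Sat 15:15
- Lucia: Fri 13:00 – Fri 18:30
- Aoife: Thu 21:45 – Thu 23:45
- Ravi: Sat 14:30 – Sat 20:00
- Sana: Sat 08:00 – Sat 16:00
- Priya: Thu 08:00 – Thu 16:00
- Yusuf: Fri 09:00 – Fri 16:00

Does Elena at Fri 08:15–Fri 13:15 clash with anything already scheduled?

Priya: ends Thu 16:00 at or before Elena starts Fri 08:15 → clear.
Aoife: ends Thu 23:45 at or before Elena starts Fri 08:15 → clear.
Yusuf: starts Fri 09:00 before Elena ends Fri 13:15, and ends Fri 16:00 after Elena starts Fri 08:15 → overlap.
Lucia: starts Fri 13:00 before Elena ends Fri 13:15, and ends Fri 18:30 after Elena starts Fri 08:15 → overlap.
Nadia: starts Sat 07:15 at or after Elena ends Fri 13:15 → clear.
Sana: starts Sat 08:00 at or after Elena ends Fri 13:15 → clear.
Ravi: starts Sat 14:30 at or after Elena ends Fri 13:15 → clear.
Elena overlaps Lucia, Yusuf.

Yes — it overlaps Lucia, Yusuf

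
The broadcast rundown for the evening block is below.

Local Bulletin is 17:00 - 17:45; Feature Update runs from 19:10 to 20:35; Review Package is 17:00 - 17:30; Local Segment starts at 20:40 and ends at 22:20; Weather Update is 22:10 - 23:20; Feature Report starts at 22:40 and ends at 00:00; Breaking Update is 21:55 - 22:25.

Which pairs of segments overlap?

Sorted by start: Review Package, Local Bulletin, Feature Update, Local Segment, Breaking Update, Weather Update, Feature Report.
Local Bulletin starts before Review Package ends → Review Package and Local Bulletin overlap.
Feature Update starts after Review Package ends, so nothing later overlaps Review Package either.
Feature Update starts after Local Bulletin ends, so nothing later overlaps Local Bulletin either.
Local Segment starts after Feature Update ends, so nothing later overlaps Feature Update either.
Breaking Update starts before Local Segment ends → Local Segment and Breaking Update overlap.
Weather Update starts before Local Segment ends → Local Segment and Weather Update overlap.
Feature Report starts after Local Segment ends.
Weather Update starts before Breaking Update ends → Breaking Update and Weather Update overlap.
Feature Report starts after Breaking Update ends.
Feature Report starts before Weather Update ends → Weather Update and Feature Report overlap.

Breaking Update & Local Segment, Breaking Update & Weather Update, Feature Report & Weather Update, Local Bulletin & Review Package, Local Segment & Weather Update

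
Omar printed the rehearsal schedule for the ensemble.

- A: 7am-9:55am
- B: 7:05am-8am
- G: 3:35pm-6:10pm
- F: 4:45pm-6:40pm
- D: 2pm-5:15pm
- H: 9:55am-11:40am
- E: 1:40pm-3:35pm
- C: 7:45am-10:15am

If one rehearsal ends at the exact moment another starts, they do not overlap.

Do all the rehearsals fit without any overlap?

No

Sorted by start: A, B, C, H, E, D, G, F.
B starts before A ends → A and B overlap.
That's a conflict, so the schedule is not conflict-free.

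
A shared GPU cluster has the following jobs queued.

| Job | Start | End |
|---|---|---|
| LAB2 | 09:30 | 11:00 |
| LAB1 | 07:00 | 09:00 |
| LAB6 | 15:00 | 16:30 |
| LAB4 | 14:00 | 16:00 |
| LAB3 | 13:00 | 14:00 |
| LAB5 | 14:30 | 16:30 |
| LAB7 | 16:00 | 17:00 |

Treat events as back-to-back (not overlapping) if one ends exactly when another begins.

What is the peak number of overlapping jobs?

3

Sweep the timeline, counting +1 at each start and −1 at each end (ends before starts at a tie):
07:00 start LAB1 → 1
09:00 end LAB1 → 0
09:30 start LAB2 → 1
11:00 end LAB2 → 0
13:00 start LAB3 → 1
14:00 end LAB3 → 0
14:00 start LAB4 → 1
14:30 start LAB5 → 2
15:00 start LAB6 → 3
16:00 end LAB4 → 2
16:00 start LAB7 → 3
16:30 end LAB5 → 2
16:30 end LAB6 → 1
17:00 end LAB7 → 0
Peak is 3, at 15:00 (LAB4, LAB5, LAB6).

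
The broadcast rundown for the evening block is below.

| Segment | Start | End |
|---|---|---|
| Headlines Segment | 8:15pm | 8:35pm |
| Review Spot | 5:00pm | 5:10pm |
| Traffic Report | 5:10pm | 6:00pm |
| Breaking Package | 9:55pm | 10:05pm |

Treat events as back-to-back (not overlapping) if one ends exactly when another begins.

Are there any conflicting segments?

Sorted by start: Review Spot, Traffic Report, Headlines Segment, Breaking Package.
Traffic Report starts exactly when Review Spot ends (back-to-back, no overlap), so Review Spot has no further overlaps.
Headlines Segment starts after Traffic Report ends, so Traffic Report has no further overlaps.
Breaking Package starts after Headlines Segment ends.
Every pair is clear; the schedule has no overlaps.

No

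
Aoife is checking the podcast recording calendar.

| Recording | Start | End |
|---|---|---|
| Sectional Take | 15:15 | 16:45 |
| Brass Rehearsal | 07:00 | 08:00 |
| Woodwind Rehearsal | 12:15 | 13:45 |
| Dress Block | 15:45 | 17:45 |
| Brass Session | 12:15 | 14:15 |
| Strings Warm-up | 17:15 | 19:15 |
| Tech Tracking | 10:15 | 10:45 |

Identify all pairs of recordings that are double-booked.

Sorted by start: Brass Rehearsal, Tech Tracking, Brass Session, Woodwind Rehearsal, Sectional Take, Dress Block, Strings Warm-up.
Tech Tracking starts after Brass Rehearsal ends, so nothing later overlaps Brass Rehearsal either.
Brass Session starts after Tech Tracking ends, so nothing later overlaps Tech Tracking either.
Woodwind Rehearsal starts before Brass Session ends → Brass Session and Woodwind Rehearsal overlap.
Sectional Take starts after Brass Session ends, so nothing later overlaps Brass Session either.
Sectional Take starts after Woodwind Rehearsal ends, so nothing later overlaps Woodwind Rehearsal either.
Dress Block starts before Sectional Take ends → Sectional Take and Dress Block overlap.
Strings Warm-up starts after Sectional Take ends.
Strings Warm-up starts before Dress Block ends → Dress Block and Strings Warm-up overlap.

Brass Session & Woodwind Rehearsal, Dress Block & Sectional Take, Dress Block & Strings Warm-up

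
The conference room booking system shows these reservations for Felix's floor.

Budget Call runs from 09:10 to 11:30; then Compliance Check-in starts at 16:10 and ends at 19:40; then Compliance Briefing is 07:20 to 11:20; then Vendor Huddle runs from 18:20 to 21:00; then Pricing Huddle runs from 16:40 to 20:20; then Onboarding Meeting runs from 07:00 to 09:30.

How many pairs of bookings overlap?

6

Sorted by start: Onboarding Meeting, Compliance Briefing, Budget Call, Compliance Check-in, Pricing Huddle, Vendor Huddle.
Compliance Briefing starts before Onboarding Meeting ends → Onboarding Meeting and Compliance Briefing overlap.
Budget Call starts before Onboarding Meeting ends → Onboarding Meeting and Budget Call overlap.
Compliance Check-in starts after Onboarding Meeting ends — done with Onboarding Meeting.
Budget Call starts before Compliance Briefing ends → Compliance Briefing and Budget Call overlap.
Compliance Check-in starts after Compliance Briefing ends — done with Compliance Briefing.
Compliance Check-in starts after Budget Call ends — done with Budget Call.
Pricing Huddle starts before Compliance Check-in ends → Compliance Check-in and Pricing Huddle overlap.
Vendor Huddle starts before Compliance Check-in ends → Compliance Check-in and Vendor Huddle overlap.
Vendor Huddle starts before Pricing Huddle ends → Pricing Huddle and Vendor Huddle overlap.
Overlapping pairs: Budget Call & Compliance Briefing, Budget Call & Onboarding Meeting, Compliance Briefing & Onboarding Meeting, Compliance Check-in & Pricing Huddle, Compliance Check-in & Vendor Huddle, Pricing Huddle & Vendor Huddle — 6 in total.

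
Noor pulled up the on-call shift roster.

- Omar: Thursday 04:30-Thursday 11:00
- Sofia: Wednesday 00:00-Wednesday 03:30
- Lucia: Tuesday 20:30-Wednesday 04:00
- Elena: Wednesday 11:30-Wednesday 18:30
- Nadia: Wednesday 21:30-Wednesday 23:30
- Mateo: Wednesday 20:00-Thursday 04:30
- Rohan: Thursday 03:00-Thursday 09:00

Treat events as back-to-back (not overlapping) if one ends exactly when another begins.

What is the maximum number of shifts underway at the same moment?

Sort all start/end points and keep a running count:
Tuesday 20:30 start Lucia → 1
Wednesday 00:00 start Sofia → 2
Wednesday 03:30 end Sofia → 1
Wednesday 04:00 end Lucia → 0
Wednesday 11:30 start Elena → 1
Wednesday 18:30 end Elena → 0
Wednesday 20:00 start Mateo → 1
Wednesday 21:30 start Nadia → 2
Wednesday 23:30 end Nadia → 1
Thursday 03:00 start Rohan → 2
Thursday 04:30 end Mateo → 1
Thursday 04:30 start Omar → 2
Thursday 09:00 end Rohan → 1
Thursday 11:00 end Omar → 0
Peak is 2, at Wednesday 00:00 (Lucia, Sofia).

2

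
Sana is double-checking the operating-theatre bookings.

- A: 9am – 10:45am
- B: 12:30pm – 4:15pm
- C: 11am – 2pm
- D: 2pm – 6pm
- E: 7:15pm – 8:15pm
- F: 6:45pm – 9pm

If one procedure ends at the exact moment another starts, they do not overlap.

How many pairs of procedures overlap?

3

Check each pair: they overlap iff neither finishes before the other starts.
Sorted by start: A, C, B, D, F, E.
C starts after A ends, so A has no further overlaps.
B starts before C ends → C and B overlap.
D starts exactly when C ends (back-to-back, no overlap), so C has no further overlaps.
D starts before B ends → B and D overlap.
F starts after B ends, so B has no further overlaps.
F starts after D ends, so D has no further overlaps.
E starts before F ends → F and E overlap.
Overlapping pairs: B & C, B & D, E & F — 3 in total.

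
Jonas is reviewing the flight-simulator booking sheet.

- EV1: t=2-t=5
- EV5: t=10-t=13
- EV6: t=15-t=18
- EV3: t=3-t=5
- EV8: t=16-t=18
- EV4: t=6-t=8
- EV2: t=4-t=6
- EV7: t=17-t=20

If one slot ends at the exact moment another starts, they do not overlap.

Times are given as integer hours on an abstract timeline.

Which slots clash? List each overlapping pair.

Sorted by start: EV1, EV3, EV2, EV4, EV5, EV6, EV8, EV7.
EV3 starts before EV1 ends → EV1 and EV3 overlap.
EV2 starts before EV1 ends → EV1 and EV2 overlap.
EV4 starts after EV1 ends, so EV1 has no further overlaps.
EV2 starts before EV3 ends → EV3 and EV2 overlap.
EV4 starts after EV3 ends, so EV3 has no further overlaps.
EV4 starts exactly when EV2 ends (back-to-back, no overlap), so EV2 has no further overlaps.
EV5 starts after EV4 ends, so EV4 has no further overlaps.
EV6 starts after EV5 ends, so EV5 has no further overlaps.
EV8 starts before EV6 ends → EV6 and EV8 overlap.
EV7 starts before EV6 ends → EV6 and EV7 overlap.
EV7 starts before EV8 ends → EV8 and EV7 overlap.

EV1 & EV2, EV1 & EV3, EV2 & EV3, EV6 & EV7, EV6 & EV8, EV7 & EV8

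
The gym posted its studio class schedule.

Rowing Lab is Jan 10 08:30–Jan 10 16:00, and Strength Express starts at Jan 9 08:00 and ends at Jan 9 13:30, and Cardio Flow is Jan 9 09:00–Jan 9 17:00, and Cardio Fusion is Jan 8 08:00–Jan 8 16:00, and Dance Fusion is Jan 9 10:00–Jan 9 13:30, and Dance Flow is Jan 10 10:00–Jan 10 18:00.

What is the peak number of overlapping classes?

3

Sweep the timeline, counting +1 at each start and −1 at each end (ends before starts at a tie):
Jan 8 08:00 start Cardio Fusion → 1
Jan 8 16:00 end Cardio Fusion → 0
Jan 9 08:00 start Strength Express → 1
Jan 9 09:00 start Cardio Flow → 2
Jan 9 10:00 start Dance Fusion → 3
Jan 9 13:30 end Dance Fusion → 2
Jan 9 13:30 end Strength Express → 1
Jan 9 17:00 end Cardio Flow → 0
Jan 10 08:30 start Rowing Lab → 1
Jan 10 10:00 start Dance Flow → 2
Jan 10 16:00 end Rowing Lab → 1
Jan 10 18:00 end Dance Flow → 0
Peak is 3, at Jan 9 10:00 (Cardio Flow, Dance Fusion, Strength Express).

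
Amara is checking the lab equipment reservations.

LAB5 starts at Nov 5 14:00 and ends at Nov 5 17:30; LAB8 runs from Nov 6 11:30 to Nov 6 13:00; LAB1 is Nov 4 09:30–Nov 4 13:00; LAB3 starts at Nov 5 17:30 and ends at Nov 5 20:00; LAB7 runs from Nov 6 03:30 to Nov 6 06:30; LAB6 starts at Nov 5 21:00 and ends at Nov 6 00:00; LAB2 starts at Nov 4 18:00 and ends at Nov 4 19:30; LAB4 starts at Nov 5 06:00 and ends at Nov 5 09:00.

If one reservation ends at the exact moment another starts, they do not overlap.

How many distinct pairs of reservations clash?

0

Two intervals overlap when each starts before the other ends.
Sorted by start: LAB1, LAB2, LAB4, LAB5, LAB3, LAB6, LAB7, LAB8.
LAB2 starts after LAB1 ends, so LAB1 has no further overlaps.
LAB4 starts after LAB2 ends, so LAB2 has no further overlaps.
LAB5 starts after LAB4 ends, so LAB4 has no further overlaps.
LAB3 starts exactly when LAB5 ends (back-to-back, no overlap), so LAB5 has no further overlaps.
LAB6 starts after LAB3 ends, so LAB3 has no further overlaps.
LAB7 starts after LAB6 ends, so LAB6 has no further overlaps.
LAB8 starts after LAB7 ends.
No pair overlaps.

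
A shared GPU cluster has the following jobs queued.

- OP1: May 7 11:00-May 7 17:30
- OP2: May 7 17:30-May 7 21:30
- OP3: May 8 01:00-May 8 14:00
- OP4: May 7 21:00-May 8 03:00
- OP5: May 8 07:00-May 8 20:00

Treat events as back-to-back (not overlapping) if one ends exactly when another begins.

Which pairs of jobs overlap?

OP2 & OP4, OP3 & OP4, OP3 & OP5

Sorted by start: OP1, OP2, OP4, OP3, OP5.
OP2 starts exactly when OP1 ends (back-to-back, no overlap), so OP1 has no further overlaps.
OP4 starts before OP2 ends → OP2 and OP4 overlap.
OP3 starts after OP2 ends, so OP2 has no further overlaps.
OP3 starts before OP4 ends → OP4 and OP3 overlap.
OP5 starts after OP4 ends.
OP5 starts before OP3 ends → OP3 and OP5 overlap.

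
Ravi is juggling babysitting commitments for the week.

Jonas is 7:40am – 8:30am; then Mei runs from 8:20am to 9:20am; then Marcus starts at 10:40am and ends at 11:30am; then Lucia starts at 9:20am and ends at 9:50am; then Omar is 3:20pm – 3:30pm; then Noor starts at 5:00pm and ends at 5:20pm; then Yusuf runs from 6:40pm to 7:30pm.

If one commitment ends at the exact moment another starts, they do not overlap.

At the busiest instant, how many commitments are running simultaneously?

2

Walk through starts and ends in time order (an end at T is processed before a start at T):
7:40am start Jonas → 1
8:20am start Mei → 2
8:30am end Jonas → 1
9:20am end Mei → 0
9:20am start Lucia → 1
9:50am end Lucia → 0
10:40am start Marcus → 1
11:30am end Marcus → 0
3:20pm start Omar → 1
3:30pm end Omar → 0
5:00pm start Noor → 1
5:20pm end Noor → 0
6:40pm start Yusuf → 1
7:30pm end Yusuf → 0
Peak is 2, at 8:20am (Jonas, Mei).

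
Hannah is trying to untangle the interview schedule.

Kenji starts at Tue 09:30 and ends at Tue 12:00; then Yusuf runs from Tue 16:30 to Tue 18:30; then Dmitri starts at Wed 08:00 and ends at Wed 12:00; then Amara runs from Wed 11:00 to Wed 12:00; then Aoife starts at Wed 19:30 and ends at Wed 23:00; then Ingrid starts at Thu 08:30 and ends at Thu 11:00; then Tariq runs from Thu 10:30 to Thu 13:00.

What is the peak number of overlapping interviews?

Walk through starts and ends in time order (an end at T is processed before a start at T):
Tue 09:30 start Kenji → 1
Tue 12:00 end Kenji → 0
Tue 16:30 start Yusuf → 1
Tue 18:30 end Yusuf → 0
Wed 08:00 start Dmitri → 1
Wed 11:00 start Amara → 2
Wed 12:00 end Amara → 1
Wed 12:00 end Dmitri → 0
Wed 19:30 start Aoife → 1
Wed 23:00 end Aoife → 0
Thu 08:30 start Ingrid → 1
Thu 10:30 start Tariq → 2
Thu 11:00 end Ingrid → 1
Thu 13:00 end Tariq → 0
Peak is 2, at Wed 11:00 (Amara, Dmitri).

2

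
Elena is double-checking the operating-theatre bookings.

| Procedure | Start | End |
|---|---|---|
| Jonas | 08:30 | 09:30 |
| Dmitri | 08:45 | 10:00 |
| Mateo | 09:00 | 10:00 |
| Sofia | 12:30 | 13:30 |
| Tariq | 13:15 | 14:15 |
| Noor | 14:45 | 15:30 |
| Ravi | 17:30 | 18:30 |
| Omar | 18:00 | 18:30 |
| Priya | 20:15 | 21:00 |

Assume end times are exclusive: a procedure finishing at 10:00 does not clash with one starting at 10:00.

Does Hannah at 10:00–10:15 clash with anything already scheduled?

No — it doesn't clash with anything

Jonas: ends 09:30 at or before Hannah starts 10:00 → clear.
Dmitri: ends 10:00 at or before Hannah starts 10:00 → clear.
Mateo: ends 10:00 at or before Hannah starts 10:00 → clear.
Sofia: starts 12:30 at or after Hannah ends 10:15 → clear.
Tariq: starts 13:15 at or after Hannah ends 10:15 → clear.
Noor: starts 14:45 at or after Hannah ends 10:15 → clear.
Ravi: starts 17:30 at or after Hannah ends 10:15 → clear.
Omar: starts 18:00 at or after Hannah ends 10:15 → clear.
Priya: starts 20:15 at or after Hannah ends 10:15 → clear.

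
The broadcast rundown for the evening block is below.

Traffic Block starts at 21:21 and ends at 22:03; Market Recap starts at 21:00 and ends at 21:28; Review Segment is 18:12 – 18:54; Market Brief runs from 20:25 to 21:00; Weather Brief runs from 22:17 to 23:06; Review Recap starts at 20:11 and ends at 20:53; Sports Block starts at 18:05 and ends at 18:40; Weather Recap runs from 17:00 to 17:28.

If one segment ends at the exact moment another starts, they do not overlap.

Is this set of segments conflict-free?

No

Sorted by start: Weather Recap, Sports Block, Review Segment, Review Recap, Market Brief, Market Recap, Traffic Block, Weather Brief.
Sports Block starts after Weather Recap ends; Weather Recap is clear from here.
Review Segment starts before Sports Block ends → Sports Block and Review Segment overlap.
That's a conflict, so the schedule is not conflict-free.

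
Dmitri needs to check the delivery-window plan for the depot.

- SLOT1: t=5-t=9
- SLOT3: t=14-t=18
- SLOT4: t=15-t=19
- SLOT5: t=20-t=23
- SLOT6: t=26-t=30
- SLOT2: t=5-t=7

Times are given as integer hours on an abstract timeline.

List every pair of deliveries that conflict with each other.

SLOT1 & SLOT2, SLOT3 & SLOT4

Sorted by start: SLOT1, SLOT2, SLOT3, SLOT4, SLOT5, SLOT6.
SLOT2 starts before SLOT1 ends → SLOT1 and SLOT2 overlap.
SLOT3 starts after SLOT1 ends; SLOT1 is clear from here.
SLOT3 starts after SLOT2 ends; SLOT2 is clear from here.
SLOT4 starts before SLOT3 ends → SLOT3 and SLOT4 overlap.
SLOT5 starts after SLOT3 ends; SLOT3 is clear from here.
SLOT5 starts after SLOT4 ends; SLOT4 is clear from here.
SLOT6 starts after SLOT5 ends.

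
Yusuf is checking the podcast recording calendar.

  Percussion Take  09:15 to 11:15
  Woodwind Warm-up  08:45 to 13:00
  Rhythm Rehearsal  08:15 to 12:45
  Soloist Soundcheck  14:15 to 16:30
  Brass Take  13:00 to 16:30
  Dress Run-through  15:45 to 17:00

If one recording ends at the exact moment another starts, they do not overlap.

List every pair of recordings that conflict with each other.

Sorted by start: Rhythm Rehearsal, Woodwind Warm-up, Percussion Take, Brass Take, Soloist Soundcheck, Dress Run-through.
Woodwind Warm-up starts before Rhythm Rehearsal ends → Rhythm Rehearsal and Woodwind Warm-up overlap.
Percussion Take starts before Rhythm Rehearsal ends → Rhythm Rehearsal and Percussion Take overlap.
Brass Take starts after Rhythm Rehearsal ends — done with Rhythm Rehearsal.
Percussion Take starts before Woodwind Warm-up ends → Woodwind Warm-up and Percussion Take overlap.
Brass Take starts exactly when Woodwind Warm-up ends (back-to-back, no overlap) — done with Woodwind Warm-up.
Brass Take starts after Percussion Take ends — done with Percussion Take.
Soloist Soundcheck starts before Brass Take ends → Brass Take and Soloist Soundcheck overlap.
Dress Run-through starts before Brass Take ends → Brass Take and Dress Run-through overlap.
Dress Run-through starts before Soloist Soundcheck ends → Soloist Soundcheck and Dress Run-through overlap.

Brass Take & Dress Run-through, Brass Take & Soloist Soundcheck, Dress Run-through & Soloist Soundcheck, Percussion Take & Rhythm Rehearsal, Percussion Take & Woodwind Warm-up, Rhythm Rehearsal & Woodwind Warm-up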